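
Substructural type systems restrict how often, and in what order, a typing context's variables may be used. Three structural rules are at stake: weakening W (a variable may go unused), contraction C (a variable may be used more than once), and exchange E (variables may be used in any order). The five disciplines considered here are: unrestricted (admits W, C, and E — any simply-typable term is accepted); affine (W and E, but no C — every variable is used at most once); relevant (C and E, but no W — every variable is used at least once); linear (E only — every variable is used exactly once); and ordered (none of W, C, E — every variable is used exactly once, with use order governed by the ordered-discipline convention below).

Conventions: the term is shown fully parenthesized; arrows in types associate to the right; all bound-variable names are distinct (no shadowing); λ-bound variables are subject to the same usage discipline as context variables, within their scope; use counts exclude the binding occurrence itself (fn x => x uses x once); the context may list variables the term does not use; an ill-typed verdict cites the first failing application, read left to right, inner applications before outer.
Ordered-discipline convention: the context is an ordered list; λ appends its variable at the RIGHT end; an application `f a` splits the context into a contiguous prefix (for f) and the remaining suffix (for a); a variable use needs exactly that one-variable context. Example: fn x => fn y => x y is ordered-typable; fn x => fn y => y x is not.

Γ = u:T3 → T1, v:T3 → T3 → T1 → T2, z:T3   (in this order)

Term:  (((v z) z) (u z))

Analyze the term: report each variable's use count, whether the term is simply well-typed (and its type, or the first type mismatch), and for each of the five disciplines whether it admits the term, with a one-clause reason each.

usage: u: 1; v: 1; z: 3
left-to-right use order: v, z, z, u, z
typing: well-typed at T2
ordered: ✗ — z ×3 used more than once (contraction)
linear: ✗ — z ×3 used more than once (contraction)
affine: ✗ — z ×3 used more than once (contraction)
relevant: ✓ — u, v, z: all used, weakening unneeded
unrestricted: ✓ — typability at T2 is all that's needed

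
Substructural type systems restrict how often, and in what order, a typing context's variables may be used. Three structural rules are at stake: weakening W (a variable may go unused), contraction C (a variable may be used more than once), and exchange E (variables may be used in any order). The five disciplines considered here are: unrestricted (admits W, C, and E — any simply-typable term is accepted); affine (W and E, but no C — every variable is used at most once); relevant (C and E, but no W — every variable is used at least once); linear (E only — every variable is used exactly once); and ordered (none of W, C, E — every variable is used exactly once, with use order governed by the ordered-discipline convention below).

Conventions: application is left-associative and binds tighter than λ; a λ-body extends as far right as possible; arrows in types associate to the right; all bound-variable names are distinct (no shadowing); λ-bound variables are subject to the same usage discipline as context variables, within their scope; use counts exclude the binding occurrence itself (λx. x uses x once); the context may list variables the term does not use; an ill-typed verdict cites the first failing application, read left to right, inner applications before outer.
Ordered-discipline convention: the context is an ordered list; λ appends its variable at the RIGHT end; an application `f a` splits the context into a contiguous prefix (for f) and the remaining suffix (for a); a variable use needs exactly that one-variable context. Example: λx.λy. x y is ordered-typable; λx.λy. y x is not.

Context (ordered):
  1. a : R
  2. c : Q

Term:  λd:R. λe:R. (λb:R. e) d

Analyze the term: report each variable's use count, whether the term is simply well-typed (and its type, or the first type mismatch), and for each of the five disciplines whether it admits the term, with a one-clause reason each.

variable uses: a ×0; c ×0; d (λ-bound) ×1; e (λ-bound) ×1; b (λ-bound) ×0
use order (left to right): e, d
typing: well-typed — term : R -> R -> R
ordered: ✗, unused: a, c, b — weakening required
linear: ✗, unused: a, c, b — weakening required
affine: ✓, at most one use each (a, c, d, e, b)
relevant: ✗, unused: a, c, b — weakening required
unrestricted: ✓, type-checks (R -> R -> R) and nothing is barred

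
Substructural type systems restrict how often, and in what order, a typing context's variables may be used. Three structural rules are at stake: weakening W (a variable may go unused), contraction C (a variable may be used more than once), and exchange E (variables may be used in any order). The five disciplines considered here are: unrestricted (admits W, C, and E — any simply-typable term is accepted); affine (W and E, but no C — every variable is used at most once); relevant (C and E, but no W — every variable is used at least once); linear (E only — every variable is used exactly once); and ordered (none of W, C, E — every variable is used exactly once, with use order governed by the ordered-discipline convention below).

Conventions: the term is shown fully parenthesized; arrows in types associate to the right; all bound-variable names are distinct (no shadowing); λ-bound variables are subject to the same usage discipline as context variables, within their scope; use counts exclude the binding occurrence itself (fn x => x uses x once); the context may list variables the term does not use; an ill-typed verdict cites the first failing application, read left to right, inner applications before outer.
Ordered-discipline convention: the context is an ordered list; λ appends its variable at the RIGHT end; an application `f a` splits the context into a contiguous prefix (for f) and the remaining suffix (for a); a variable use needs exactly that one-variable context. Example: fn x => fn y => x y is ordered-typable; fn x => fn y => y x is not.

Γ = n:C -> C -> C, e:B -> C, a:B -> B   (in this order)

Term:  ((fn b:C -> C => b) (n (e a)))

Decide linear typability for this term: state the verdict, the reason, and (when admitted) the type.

no — a type mismatch blocks all five
use counts: n ×1; e ×1; a ×1; b [bound] ×1
use order (left to right): b, n, e, a
typing: ill-typed: an application expects B but receives B -> B
summary: ordered ✗ · linear ✗ · affine ✗ · relevant ✗ · unrestricted ✗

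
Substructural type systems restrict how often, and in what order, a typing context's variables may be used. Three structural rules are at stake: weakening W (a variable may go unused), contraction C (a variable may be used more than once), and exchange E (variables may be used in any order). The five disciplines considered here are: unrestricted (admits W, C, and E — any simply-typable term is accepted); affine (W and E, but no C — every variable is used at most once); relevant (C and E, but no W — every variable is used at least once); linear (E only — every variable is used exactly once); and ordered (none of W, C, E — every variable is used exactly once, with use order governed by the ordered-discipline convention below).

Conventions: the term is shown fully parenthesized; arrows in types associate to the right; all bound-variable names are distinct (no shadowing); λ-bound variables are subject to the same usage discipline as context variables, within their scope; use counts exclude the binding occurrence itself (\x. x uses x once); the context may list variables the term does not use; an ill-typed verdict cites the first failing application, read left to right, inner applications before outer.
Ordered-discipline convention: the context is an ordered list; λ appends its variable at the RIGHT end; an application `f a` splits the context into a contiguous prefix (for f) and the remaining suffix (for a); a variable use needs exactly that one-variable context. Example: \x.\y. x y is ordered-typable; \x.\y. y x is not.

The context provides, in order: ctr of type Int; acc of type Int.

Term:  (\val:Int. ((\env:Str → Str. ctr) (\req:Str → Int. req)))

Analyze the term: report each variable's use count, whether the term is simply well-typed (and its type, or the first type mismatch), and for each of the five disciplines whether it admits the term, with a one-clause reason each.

use counts: ctr=1, acc=0, val [bound]=0, env [bound]=0, req [bound]=1
uses in reading order: ctr, req
typing: ill-typed: an application expects Str → Str but receives (Str → Int) → Str → Int
ordered: ✗, the type mismatch rejects it
linear: ✗, not simply typable
affine: ✗, fails simple typing
relevant: ✗, a type mismatch blocks all five
unrestricted: ✗, the type mismatch rejects it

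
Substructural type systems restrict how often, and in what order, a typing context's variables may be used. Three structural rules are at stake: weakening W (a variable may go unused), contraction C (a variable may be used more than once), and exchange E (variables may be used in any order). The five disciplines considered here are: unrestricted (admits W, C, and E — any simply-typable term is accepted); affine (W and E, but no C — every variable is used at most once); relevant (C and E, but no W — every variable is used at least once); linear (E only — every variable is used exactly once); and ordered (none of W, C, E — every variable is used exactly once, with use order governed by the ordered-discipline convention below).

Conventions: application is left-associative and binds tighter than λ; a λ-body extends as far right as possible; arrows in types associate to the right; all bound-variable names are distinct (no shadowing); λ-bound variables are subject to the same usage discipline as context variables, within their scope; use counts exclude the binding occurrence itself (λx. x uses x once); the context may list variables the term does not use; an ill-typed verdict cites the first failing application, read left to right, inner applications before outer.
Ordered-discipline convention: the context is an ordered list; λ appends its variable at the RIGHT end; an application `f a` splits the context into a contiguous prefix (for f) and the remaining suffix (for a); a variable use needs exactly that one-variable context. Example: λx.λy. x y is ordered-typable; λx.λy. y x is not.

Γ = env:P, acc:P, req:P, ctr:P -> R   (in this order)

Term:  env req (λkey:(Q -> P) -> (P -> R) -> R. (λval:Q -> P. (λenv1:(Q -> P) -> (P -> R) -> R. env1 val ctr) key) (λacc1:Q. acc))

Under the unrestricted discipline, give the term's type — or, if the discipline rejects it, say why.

not well-typed under unrestricted — a type mismatch blocks all five
usage: env: 1×; acc: 1×; req: 1×; ctr: 1×; key (bound): 1×; val (bound): 1×; env1 (bound): 1×; acc1 (bound): 0×
left-to-right use order: env, req, env1, val, ctr, key, acc
typing: ill-typed: non-function type P applied to an argument
per-discipline verdicts: ordered ✗ · linear ✗ · affine ✗ · relevant ✗ · unrestricted ✗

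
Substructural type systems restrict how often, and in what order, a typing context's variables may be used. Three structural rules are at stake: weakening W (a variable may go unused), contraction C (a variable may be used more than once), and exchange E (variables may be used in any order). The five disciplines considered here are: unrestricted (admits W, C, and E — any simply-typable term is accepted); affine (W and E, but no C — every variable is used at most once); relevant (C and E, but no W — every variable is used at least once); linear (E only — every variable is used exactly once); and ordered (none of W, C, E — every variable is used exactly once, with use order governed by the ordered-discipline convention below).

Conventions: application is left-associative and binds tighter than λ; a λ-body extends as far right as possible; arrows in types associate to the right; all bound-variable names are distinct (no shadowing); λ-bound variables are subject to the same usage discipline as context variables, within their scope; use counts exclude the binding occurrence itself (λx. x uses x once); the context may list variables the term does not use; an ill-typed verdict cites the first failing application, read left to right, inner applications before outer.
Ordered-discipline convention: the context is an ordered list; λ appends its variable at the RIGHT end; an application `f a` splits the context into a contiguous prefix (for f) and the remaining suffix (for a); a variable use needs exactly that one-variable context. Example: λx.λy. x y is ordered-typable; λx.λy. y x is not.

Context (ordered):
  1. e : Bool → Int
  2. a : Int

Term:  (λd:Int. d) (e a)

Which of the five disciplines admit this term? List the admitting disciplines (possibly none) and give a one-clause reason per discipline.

admitting disciplines: none
variable uses: e: 1×; a: 1×; d [bound]: 1×
left-to-right use order: d, e, a
typing: ill-typed: an argument Int mismatches the expected Bool
ordered: ✗, fails simple typing
linear: ✗, a type mismatch blocks all five
affine: ✗, the type mismatch rejects it
relevant: ✗, not simply typable
unrestricted: ✗, fails simple typing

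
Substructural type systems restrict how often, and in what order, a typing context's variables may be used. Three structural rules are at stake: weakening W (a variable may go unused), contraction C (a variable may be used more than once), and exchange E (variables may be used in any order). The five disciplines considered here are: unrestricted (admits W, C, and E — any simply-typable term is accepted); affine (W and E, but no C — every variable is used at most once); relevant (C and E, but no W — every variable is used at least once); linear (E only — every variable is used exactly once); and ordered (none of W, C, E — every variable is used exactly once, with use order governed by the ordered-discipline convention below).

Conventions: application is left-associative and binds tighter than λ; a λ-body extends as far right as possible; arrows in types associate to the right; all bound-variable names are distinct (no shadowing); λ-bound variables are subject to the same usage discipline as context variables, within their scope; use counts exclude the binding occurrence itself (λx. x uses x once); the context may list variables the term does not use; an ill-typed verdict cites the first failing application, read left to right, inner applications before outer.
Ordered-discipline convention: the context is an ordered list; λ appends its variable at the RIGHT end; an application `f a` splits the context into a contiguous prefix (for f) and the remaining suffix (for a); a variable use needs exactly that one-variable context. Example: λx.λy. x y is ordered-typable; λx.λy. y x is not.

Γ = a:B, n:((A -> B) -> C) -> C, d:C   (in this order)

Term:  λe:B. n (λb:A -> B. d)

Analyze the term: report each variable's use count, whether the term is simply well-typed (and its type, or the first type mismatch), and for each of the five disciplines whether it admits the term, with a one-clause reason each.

counts: a ×0, n ×1, d ×1, e [bound] ×0, b [bound] ×0
uses in reading order: n, d
typing: ✓ — B -> C
ordered: ✗, a, e, b left unused
linear: ✗, a, e, b left unused
affine: ✓, at most one use each (a, n, d, e, b)
relevant: ✗, a, e, b left unused
unrestricted: ✓, typability at B -> C is all that's needed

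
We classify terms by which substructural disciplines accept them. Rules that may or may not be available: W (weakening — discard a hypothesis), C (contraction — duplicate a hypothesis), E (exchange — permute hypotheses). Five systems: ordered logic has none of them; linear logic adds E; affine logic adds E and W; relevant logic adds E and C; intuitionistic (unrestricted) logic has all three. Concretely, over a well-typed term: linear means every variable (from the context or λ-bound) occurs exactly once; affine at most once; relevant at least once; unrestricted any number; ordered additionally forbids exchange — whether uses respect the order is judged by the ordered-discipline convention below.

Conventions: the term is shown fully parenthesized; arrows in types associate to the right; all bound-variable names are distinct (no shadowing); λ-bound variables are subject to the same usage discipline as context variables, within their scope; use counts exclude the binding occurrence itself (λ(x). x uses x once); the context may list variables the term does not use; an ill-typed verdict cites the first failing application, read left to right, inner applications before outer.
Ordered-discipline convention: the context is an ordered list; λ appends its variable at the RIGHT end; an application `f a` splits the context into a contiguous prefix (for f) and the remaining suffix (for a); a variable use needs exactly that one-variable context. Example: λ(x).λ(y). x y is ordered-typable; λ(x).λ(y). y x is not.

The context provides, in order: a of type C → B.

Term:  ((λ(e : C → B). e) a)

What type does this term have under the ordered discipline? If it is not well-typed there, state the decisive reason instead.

term : C → B
counts: a ×1, e [bound] ×1
uses in reading order: e, a
typing: ✓ — C → B
summary: ordered ✓; linear ✓; affine ✓; relevant ✓; unrestricted ✓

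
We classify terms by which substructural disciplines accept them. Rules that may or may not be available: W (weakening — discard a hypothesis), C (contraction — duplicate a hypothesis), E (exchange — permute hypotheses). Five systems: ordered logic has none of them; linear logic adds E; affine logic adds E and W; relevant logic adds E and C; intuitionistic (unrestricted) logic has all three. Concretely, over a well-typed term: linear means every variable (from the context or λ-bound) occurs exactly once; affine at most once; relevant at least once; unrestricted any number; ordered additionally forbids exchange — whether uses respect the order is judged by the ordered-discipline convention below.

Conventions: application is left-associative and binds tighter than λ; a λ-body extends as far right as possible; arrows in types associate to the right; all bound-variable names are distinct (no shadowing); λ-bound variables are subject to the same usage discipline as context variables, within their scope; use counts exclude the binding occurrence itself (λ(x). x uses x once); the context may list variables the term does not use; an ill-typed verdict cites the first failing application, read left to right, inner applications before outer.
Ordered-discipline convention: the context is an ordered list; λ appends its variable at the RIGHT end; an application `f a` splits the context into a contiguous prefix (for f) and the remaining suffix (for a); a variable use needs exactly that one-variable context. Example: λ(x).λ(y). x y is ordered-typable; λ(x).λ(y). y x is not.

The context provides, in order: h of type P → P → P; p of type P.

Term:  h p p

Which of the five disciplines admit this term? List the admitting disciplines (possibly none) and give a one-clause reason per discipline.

admitting disciplines: relevant, unrestricted
variable uses: h=1; p=2
uses in reading order: h, p, p
typing: well-typed — term : P
ordered ✗ (uses contraction: p ×2)
linear ✗ (uses contraction: p ×2)
affine ✗ (uses contraction: p ×2)
relevant ✓ (none of h, p goes unused)
unrestricted ✓ (well-typed at P; no restrictions here)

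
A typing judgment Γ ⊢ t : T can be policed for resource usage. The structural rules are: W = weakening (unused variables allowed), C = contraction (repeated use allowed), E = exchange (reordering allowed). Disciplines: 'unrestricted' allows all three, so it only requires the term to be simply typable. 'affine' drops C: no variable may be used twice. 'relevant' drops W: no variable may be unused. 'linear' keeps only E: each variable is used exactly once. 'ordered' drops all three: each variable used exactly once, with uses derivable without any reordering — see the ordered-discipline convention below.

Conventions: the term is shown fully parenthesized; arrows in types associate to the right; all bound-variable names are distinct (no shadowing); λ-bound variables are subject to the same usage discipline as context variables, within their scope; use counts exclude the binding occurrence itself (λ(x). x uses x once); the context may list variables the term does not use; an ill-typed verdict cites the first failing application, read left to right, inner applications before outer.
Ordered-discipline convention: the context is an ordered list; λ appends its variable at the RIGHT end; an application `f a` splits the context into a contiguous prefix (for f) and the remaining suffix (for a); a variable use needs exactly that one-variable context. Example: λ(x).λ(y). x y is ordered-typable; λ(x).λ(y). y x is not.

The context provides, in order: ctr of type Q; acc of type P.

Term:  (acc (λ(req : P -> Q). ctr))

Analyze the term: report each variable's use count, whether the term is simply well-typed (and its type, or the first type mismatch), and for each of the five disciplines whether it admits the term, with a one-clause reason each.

use counts: ctr: 1×; acc: 1×; req (bound): 0×
uses in reading order: acc, ctr
typing: ill-typed: non-arrow in function slot: P
ordered ✗ (fails simple typing)
linear ✗ (a type mismatch blocks all five)
affine ✗ (the type mismatch rejects it)
relevant ✗ (not simply typable)
unrestricted ✗ (fails simple typing)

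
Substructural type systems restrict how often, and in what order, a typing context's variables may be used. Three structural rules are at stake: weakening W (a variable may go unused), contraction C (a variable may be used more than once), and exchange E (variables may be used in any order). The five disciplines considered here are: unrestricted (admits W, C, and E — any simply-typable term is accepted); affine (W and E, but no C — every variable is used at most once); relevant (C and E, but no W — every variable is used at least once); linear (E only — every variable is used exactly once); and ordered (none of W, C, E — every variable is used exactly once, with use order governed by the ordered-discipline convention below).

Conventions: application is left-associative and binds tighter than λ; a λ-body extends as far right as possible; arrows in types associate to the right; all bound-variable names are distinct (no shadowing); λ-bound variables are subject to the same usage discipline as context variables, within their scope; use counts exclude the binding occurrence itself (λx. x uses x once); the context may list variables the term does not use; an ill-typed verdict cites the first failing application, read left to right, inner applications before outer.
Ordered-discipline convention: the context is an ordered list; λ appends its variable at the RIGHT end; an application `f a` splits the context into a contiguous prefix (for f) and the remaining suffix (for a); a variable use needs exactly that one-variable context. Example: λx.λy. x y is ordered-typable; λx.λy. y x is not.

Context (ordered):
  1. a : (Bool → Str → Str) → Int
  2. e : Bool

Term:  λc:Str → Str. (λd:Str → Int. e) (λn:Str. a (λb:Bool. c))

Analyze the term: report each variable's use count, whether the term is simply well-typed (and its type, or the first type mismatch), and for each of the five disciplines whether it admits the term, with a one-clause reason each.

usage: a: 1; e: 1; c (bound): 1; d (bound): 0; n (bound): 0; b (bound): 0
order of uses: e, a, c
typing: the term checks, with type (Str → Str) → Bool
ordered: ✗ — d, n, b left unused
linear: ✗ — d, n, b left unused
affine: ✓ — none of a, e, c, d, n, b used more than once
relevant: ✗ — d, n, b left unused
unrestricted: ✓ — simply typable at (Str → Str) → Bool; W, C, E all held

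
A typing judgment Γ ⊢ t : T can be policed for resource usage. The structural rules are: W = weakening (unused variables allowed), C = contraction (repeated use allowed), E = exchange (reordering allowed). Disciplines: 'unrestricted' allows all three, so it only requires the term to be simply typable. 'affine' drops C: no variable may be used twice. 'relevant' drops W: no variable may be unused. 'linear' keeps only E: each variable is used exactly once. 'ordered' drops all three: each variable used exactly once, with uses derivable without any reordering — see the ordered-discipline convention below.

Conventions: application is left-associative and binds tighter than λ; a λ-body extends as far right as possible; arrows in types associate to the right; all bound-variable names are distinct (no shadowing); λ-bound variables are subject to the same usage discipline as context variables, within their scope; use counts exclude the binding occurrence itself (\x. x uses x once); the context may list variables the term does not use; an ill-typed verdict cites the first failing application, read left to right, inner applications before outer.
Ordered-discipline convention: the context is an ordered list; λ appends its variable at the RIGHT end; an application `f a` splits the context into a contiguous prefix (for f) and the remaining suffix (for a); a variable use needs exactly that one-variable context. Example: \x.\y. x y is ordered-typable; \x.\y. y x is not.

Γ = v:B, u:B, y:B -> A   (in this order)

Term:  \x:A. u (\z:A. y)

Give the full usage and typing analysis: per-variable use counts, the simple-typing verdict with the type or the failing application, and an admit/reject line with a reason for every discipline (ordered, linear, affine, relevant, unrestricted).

counts: v=0; u=1; y=1; x (bound)=0; z (bound)=0
order of uses: u, y
typing: ill-typed: non-arrow in function slot: B
ordered: ✗ — not simply typable
linear: ✗ — fails simple typing
affine: ✗ — a type mismatch blocks all five
relevant: ✗ — the type mismatch rejects it
unrestricted: ✗ — not simply typable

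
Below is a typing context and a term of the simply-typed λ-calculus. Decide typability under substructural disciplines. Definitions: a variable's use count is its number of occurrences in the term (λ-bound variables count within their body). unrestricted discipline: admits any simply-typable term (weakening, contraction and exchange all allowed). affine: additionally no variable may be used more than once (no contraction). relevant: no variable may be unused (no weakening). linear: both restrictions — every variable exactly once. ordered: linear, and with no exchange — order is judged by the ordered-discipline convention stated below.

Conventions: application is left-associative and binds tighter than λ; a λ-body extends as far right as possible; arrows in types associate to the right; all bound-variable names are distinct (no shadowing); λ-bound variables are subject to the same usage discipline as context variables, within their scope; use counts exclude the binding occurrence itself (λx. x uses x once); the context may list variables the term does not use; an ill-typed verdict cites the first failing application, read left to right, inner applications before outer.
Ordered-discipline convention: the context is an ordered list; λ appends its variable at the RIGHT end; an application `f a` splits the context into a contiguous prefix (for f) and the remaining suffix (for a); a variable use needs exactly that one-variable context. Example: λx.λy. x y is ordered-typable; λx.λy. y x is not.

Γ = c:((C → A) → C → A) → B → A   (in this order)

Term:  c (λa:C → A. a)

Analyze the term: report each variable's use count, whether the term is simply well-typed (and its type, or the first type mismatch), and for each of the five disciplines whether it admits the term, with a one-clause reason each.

usage: c=1; a [bound]=1
use order (left to right): c, a
typing: the term checks, with type B → A
ordered: ✓ — one use each (c, a); ordered split holds
linear: ✓ — single use per variable (c, a)
affine: ✓ — none of c, a used more than once
relevant: ✓ — none of c, a goes unused
unrestricted: ✓ — type-checks (B → A) and nothing is barred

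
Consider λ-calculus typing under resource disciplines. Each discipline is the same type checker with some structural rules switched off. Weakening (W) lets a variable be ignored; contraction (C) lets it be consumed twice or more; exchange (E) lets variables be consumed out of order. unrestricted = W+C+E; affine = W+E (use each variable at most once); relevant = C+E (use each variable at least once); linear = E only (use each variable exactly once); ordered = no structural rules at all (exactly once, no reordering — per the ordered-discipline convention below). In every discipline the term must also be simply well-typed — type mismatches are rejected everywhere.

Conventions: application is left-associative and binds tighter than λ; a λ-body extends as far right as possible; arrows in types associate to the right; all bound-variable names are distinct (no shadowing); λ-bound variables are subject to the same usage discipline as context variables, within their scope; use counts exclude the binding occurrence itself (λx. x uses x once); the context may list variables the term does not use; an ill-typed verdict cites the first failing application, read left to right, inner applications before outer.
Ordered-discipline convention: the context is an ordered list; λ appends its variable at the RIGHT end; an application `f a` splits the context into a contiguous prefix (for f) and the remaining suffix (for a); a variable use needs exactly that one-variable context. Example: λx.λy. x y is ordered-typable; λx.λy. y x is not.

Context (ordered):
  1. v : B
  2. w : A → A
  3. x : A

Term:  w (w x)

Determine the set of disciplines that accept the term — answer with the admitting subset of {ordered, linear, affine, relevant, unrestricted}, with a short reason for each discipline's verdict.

admitted by: unrestricted
counts: v: 0×; w: 2×; x: 1×
use order (left to right): w, w, x
typing: ✓ — A
ordered: ✗ — uses contraction: w ×2; unused: v — weakening required
linear: ✗ — uses contraction: w ×2; unused: v — weakening required
affine: ✗ — uses contraction: w ×2
relevant: ✗ — unused: v — weakening required
unrestricted: ✓ — typability at A is all that's needed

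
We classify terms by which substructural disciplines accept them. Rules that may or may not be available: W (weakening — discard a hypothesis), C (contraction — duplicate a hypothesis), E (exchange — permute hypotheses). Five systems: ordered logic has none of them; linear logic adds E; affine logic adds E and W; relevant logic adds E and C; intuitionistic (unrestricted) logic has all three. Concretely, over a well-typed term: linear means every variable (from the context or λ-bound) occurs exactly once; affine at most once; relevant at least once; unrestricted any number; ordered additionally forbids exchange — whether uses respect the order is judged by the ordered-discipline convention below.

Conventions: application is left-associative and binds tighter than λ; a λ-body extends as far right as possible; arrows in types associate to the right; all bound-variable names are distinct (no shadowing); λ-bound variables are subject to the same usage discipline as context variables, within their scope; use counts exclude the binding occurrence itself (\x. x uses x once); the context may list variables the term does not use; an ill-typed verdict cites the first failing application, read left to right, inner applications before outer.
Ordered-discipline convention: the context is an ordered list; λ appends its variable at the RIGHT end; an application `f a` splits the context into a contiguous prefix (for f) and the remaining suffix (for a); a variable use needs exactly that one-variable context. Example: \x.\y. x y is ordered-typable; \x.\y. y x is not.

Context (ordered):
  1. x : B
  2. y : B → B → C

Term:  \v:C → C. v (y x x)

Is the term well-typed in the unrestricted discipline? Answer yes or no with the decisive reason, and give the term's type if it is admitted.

yes — well-typed at (C → C) → C; no restrictions here; term : (C → C) → C
variable uses: x ×2, y ×1, v (bound) ×1
left-to-right use order: v, y, x, x
typing: well-typed — term : (C → C) → C
per-discipline verdicts: ordered ✗; linear ✗; affine ✗; relevant ✓; unrestricted ✓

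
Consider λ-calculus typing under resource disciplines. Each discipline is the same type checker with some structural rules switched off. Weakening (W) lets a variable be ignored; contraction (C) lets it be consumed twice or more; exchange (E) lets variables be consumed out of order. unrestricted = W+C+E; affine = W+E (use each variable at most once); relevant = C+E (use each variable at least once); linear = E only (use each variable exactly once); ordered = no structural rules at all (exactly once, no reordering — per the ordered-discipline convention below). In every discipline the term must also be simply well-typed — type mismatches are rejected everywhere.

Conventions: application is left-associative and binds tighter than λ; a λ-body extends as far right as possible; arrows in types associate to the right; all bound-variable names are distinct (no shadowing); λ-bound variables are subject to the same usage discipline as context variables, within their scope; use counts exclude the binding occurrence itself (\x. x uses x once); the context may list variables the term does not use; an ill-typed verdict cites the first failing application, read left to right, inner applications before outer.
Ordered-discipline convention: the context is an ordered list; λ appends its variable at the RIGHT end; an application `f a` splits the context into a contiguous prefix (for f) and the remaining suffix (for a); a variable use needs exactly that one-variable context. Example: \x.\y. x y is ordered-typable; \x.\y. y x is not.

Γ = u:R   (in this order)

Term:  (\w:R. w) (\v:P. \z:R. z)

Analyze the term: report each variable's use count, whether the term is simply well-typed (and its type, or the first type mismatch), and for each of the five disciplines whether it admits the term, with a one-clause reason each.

usage: u: 0; w (λ-bound): 1; v (λ-bound): 0; z (λ-bound): 1
order of uses: w, z
typing: ill-typed: a function awaiting R gets P -> R -> R
ordered: ✗ — a type mismatch blocks all five
linear: ✗ — the type mismatch rejects it
affine: ✗ — not simply typable
relevant: ✗ — fails simple typing
unrestricted: ✗ — a type mismatch blocks all five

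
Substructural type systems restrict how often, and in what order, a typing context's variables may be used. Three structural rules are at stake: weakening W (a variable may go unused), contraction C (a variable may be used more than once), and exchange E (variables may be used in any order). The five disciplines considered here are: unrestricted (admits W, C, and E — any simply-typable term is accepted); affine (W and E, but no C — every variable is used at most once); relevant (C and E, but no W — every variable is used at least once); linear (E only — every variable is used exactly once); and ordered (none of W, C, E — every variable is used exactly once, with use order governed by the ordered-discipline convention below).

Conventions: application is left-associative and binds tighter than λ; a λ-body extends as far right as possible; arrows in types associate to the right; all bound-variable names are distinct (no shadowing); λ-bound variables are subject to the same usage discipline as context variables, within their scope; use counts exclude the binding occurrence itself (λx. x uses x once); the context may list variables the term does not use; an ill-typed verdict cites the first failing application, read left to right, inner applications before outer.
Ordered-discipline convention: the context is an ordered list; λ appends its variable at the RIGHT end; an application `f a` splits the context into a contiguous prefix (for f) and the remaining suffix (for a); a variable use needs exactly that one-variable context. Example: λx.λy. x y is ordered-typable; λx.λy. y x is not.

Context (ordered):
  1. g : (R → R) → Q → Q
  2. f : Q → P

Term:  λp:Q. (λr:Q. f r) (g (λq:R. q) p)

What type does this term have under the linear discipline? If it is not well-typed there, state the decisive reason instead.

term : Q → P
variable uses: g: 1×, f: 1×, p (λ-bound): 1×, r (λ-bound): 1×, q (λ-bound): 1×
use order (left to right): f, r, g, q, p
typing: the term checks, with type Q → P
all disciplines: ordered ✗; linear ✓; affine ✓; relevant ✓; unrestricted ✓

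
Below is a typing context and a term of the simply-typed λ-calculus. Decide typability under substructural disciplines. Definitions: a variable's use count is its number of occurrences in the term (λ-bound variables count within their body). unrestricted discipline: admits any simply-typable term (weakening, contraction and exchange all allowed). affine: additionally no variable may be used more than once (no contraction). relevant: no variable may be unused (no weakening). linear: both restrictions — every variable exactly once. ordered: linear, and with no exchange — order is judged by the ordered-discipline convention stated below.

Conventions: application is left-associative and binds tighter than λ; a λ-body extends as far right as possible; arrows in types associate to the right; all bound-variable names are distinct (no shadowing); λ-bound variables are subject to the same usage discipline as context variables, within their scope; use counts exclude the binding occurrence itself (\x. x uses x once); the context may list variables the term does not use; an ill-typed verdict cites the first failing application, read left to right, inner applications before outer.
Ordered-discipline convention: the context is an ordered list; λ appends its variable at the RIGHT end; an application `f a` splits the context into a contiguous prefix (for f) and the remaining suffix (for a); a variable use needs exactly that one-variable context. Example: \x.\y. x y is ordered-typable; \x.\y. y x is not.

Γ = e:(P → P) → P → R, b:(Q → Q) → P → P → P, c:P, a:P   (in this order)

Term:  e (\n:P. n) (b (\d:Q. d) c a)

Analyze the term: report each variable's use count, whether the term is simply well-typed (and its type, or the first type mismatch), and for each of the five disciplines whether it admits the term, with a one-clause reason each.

variable uses: e=1; b=1; c=1; a=1; n (bound)=1; d (bound)=1
use order (left to right): e, n, b, d, c, a
typing: ✓ — R
ordered ✓ (e, b, c, a, n, d: once each, no exchange needed)
linear ✓ (exactly-once usage across e, b, c, a, n, d)
affine ✓ (no duplicate uses among e, b, c, a, n, d)
relevant ✓ (e, b, c, a, n, d: all used, weakening unneeded)
unrestricted ✓ (well-typed at R; no restrictions here)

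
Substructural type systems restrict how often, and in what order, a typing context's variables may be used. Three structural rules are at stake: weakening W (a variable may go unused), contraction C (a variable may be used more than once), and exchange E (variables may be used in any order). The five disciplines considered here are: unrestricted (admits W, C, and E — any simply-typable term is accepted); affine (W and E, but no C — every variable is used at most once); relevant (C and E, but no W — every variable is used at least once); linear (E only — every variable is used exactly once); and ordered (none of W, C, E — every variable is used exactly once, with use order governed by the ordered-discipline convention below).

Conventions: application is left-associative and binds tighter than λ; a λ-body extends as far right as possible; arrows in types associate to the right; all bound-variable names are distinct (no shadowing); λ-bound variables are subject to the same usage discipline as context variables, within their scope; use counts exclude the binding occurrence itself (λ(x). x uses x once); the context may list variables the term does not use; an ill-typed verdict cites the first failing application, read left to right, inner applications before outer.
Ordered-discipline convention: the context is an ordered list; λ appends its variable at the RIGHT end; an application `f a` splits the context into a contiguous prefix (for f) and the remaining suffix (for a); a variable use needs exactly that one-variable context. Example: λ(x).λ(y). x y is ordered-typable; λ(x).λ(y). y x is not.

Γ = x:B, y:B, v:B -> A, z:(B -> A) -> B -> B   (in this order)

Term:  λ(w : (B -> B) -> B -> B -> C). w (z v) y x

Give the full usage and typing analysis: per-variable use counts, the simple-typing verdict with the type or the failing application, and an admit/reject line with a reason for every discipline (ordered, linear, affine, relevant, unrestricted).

use counts: x: 1×, y: 1×, v: 1×, z: 1×, w (λ-bound): 1×
use order (left to right): w, z, v, y, x
typing: well-typed at ((B -> B) -> B -> B -> C) -> C
ordered: ✗ — no contiguous prefix/suffix split fits w, z, v, y, x
linear: ✓ — each of x, y, v, z, w used exactly once
affine: ✓ — none of x, y, v, z, w used more than once
relevant: ✓ — x, y, v, z, w: all used, weakening unneeded
unrestricted: ✓ — type-checks (((B -> B) -> B -> B -> C) -> C) and nothing is barred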